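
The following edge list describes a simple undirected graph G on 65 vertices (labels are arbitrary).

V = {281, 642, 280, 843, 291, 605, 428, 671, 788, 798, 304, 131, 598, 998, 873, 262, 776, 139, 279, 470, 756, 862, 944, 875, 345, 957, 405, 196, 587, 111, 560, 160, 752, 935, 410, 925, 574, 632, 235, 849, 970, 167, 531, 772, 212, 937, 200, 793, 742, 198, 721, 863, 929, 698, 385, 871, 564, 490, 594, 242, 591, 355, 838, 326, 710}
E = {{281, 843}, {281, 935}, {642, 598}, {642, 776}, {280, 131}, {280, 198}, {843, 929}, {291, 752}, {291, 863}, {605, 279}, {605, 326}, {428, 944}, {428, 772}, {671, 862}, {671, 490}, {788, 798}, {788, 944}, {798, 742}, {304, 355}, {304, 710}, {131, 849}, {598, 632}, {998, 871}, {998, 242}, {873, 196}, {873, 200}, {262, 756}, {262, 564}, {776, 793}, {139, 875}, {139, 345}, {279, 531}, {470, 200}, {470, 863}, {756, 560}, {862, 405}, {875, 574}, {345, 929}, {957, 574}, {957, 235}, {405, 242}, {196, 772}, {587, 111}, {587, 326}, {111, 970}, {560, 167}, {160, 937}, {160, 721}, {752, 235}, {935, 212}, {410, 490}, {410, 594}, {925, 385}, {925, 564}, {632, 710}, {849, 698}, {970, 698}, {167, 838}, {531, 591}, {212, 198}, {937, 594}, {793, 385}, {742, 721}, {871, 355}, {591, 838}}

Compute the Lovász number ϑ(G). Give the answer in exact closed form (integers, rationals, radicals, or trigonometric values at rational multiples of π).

N(873) = {196, 200}, |N(873)| = 2.
Vertex 531 has 2 neighbors: 279, 591.
Vertex 490 has 2 neighbors: 671, 410.
deg(671) = 2; N(671) = {862, 490}.
deg(v) = 2 for all v (|V|=65); this is C_{65}, the 65-cycle.
Distinct eigenvalues (to 6 d.p.): [2.0, 1.990663, 1.96274, 1.916492, 1.852349, 1.770912, 1.67294, 1.559349, 1.431198, 1.289684, 1.136129, 0.971967, 0.798729, 0.618034, 0.431568, 0.241073, 0.048327, -0.14487, -0.336714, -0.525415, -0.70921, -0.886383, -1.05528, -1.214325, -1.362032, -1.497021, -1.618034, -1.723939, -1.813749, -1.886624, -1.941884, -1.979013, -1.997664].
Lovász: ϑ = −65(-2*cos(pi/65))/(2+-(-1)*2*cos(pi/65)) = 65*cos(pi/65)/(cos(pi/65) + 1).
≈ 32.481013 (to 6 d.p.).
α=32, χ(Ḡ)=33; ϑ=65*cos(pi/65)/(cos(pi/65) + 1) lies between (both strict).

65*cos(pi/65)/(cos(pi/65) + 1)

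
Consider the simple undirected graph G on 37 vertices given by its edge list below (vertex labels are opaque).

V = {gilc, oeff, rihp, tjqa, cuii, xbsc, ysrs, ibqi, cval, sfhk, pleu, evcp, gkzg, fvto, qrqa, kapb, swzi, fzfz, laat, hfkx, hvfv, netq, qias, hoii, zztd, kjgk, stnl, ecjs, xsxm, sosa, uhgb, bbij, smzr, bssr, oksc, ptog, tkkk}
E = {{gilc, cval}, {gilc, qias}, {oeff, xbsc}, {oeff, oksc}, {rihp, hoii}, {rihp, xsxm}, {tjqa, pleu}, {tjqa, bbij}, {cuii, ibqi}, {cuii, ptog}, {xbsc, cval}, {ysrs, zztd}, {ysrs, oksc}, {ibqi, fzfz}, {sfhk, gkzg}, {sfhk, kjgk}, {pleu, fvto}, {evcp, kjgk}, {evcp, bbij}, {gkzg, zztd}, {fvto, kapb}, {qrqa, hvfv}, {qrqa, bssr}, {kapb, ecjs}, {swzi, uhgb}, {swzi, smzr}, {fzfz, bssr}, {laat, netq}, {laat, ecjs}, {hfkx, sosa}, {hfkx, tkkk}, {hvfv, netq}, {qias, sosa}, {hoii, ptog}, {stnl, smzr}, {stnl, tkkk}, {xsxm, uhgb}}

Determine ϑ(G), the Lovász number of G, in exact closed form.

Vertex swzi has 2 neighbors: uhgb, smzr.
Vertex ptog has 2 neighbors: cuii, hoii.
deg(kjgk) = 2; N(kjgk) = {sfhk, evcp}.
Vertex qrqa has 2 neighbors: hvfv, bssr.
Every vertex has degree 2 (N=37); a single 37-cycle (edge-transitive).
Distinct eigenvalues (to 3 d.p.): [2.0, 1.971, 1.886, 1.746, 1.556, 1.321, 1.049, 0.746, 0.421, 0.085, -0.254, -0.586, -0.9, -1.189, -1.444, -1.657, -1.822, -1.935, -1.993].
Lovász: ϑ = −37(-2*cos(pi/37))/(2+-(-1)*2*cos(pi/37)) = 37*cos(pi/37)/(cos(pi/37) + 1).
Numerically 18.4666.
18 ≤ 37*cos(pi/37)/(cos(pi/37) + 1) ≤ 19: both strict.

37*cos(pi/37)/(cos(pi/37) + 1)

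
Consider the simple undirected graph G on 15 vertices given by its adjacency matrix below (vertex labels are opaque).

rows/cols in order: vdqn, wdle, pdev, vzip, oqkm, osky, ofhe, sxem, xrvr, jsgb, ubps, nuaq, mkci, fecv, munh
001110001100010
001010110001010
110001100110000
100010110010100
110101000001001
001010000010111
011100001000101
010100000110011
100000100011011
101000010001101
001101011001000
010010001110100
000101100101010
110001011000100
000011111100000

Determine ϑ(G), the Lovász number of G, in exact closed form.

5

deg(vdqn) = 6; N(vdqn) = {pdev, vzip, oqkm, xrvr, jsgb, fecv}.
Vertex sxem has 6 neighbors: wdle, vzip, jsgb, ubps, fecv, munh.
Vertex pdev has 6 neighbors: vdqn, wdle, osky, ofhe, jsgb, ubps.
deg(nuaq) = 6; N(nuaq) = {wdle, oqkm, xrvr, jsgb, ubps, mkci}.
Regular of degree 6 on 15 vertices: Kneser-type, 2-subsets of [6].
A has 3 distinct eigenvalues ≈ [6.0, 1.0, -3.0].
Lovász: ϑ = −15(-3)/(6+-1*(-3)) = 5.
= 5.00000… (decimal).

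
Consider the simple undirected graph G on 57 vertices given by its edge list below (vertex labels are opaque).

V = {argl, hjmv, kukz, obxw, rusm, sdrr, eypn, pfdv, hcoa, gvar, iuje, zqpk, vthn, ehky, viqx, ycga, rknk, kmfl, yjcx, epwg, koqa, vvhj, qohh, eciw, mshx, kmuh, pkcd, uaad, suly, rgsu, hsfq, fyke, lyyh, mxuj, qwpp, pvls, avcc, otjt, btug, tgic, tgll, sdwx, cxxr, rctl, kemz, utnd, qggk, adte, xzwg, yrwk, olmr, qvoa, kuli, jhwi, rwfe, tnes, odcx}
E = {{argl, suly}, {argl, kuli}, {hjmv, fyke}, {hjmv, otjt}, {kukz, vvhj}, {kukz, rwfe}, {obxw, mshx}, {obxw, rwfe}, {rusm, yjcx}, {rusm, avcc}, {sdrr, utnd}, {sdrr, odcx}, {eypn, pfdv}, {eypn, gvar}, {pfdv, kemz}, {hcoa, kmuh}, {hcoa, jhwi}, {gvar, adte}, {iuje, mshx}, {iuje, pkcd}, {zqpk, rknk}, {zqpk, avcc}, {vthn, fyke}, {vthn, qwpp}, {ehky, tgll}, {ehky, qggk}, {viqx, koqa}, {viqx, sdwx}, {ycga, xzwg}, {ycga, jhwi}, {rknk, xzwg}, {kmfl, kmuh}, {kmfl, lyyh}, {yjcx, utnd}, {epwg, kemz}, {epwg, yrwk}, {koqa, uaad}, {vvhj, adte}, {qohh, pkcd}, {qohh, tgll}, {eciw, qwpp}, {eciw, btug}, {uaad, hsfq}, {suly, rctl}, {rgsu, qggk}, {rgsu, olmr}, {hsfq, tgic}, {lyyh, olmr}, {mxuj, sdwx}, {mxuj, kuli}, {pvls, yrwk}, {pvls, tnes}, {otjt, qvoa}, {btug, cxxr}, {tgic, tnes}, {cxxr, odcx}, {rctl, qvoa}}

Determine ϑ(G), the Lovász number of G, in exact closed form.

Vertex xzwg has 2 neighbors: ycga, rknk.
Vertex rwfe has 2 neighbors: kukz, obxw.
N(yrwk) = {epwg, pvls}, |N(yrwk)| = 2.
N(vthn) = {fyke, qwpp}, |N(vthn)| = 2.
Regular of degree 2 on 57 vertices: a single 57-cycle (edge-transitive).
A has 29 distinct eigenvalues ≈ [2.0, 1.9879, 1.9516, 1.8916, 1.8087, 1.7038, 1.5783, 1.4336, 1.2714, 1.0939, 0.9031, 0.7013, 0.491, 0.2747, 0.0551, -0.1652, -0.3834, -0.597, -0.8034, -1.0, -1.1845, -1.3546, -1.5082, -1.6436, -1.7589, -1.853, -1.9245, -1.9727, -1.997].
λ_max=2, λ_min=-2*cos(pi/57); ϑ = −57·λ_min/(λ_max−λ_min) = 57*cos(pi/57)/(cos(pi/57) + 1).
≈ 28.47834517 (to 8 d.p.).
Lovász sandwich 28 ≤ 57*cos(pi/57)/(cos(pi/57) + 1) ≤ 29: both strict.

57*cos(pi/57)/(cos(pi/57) + 1)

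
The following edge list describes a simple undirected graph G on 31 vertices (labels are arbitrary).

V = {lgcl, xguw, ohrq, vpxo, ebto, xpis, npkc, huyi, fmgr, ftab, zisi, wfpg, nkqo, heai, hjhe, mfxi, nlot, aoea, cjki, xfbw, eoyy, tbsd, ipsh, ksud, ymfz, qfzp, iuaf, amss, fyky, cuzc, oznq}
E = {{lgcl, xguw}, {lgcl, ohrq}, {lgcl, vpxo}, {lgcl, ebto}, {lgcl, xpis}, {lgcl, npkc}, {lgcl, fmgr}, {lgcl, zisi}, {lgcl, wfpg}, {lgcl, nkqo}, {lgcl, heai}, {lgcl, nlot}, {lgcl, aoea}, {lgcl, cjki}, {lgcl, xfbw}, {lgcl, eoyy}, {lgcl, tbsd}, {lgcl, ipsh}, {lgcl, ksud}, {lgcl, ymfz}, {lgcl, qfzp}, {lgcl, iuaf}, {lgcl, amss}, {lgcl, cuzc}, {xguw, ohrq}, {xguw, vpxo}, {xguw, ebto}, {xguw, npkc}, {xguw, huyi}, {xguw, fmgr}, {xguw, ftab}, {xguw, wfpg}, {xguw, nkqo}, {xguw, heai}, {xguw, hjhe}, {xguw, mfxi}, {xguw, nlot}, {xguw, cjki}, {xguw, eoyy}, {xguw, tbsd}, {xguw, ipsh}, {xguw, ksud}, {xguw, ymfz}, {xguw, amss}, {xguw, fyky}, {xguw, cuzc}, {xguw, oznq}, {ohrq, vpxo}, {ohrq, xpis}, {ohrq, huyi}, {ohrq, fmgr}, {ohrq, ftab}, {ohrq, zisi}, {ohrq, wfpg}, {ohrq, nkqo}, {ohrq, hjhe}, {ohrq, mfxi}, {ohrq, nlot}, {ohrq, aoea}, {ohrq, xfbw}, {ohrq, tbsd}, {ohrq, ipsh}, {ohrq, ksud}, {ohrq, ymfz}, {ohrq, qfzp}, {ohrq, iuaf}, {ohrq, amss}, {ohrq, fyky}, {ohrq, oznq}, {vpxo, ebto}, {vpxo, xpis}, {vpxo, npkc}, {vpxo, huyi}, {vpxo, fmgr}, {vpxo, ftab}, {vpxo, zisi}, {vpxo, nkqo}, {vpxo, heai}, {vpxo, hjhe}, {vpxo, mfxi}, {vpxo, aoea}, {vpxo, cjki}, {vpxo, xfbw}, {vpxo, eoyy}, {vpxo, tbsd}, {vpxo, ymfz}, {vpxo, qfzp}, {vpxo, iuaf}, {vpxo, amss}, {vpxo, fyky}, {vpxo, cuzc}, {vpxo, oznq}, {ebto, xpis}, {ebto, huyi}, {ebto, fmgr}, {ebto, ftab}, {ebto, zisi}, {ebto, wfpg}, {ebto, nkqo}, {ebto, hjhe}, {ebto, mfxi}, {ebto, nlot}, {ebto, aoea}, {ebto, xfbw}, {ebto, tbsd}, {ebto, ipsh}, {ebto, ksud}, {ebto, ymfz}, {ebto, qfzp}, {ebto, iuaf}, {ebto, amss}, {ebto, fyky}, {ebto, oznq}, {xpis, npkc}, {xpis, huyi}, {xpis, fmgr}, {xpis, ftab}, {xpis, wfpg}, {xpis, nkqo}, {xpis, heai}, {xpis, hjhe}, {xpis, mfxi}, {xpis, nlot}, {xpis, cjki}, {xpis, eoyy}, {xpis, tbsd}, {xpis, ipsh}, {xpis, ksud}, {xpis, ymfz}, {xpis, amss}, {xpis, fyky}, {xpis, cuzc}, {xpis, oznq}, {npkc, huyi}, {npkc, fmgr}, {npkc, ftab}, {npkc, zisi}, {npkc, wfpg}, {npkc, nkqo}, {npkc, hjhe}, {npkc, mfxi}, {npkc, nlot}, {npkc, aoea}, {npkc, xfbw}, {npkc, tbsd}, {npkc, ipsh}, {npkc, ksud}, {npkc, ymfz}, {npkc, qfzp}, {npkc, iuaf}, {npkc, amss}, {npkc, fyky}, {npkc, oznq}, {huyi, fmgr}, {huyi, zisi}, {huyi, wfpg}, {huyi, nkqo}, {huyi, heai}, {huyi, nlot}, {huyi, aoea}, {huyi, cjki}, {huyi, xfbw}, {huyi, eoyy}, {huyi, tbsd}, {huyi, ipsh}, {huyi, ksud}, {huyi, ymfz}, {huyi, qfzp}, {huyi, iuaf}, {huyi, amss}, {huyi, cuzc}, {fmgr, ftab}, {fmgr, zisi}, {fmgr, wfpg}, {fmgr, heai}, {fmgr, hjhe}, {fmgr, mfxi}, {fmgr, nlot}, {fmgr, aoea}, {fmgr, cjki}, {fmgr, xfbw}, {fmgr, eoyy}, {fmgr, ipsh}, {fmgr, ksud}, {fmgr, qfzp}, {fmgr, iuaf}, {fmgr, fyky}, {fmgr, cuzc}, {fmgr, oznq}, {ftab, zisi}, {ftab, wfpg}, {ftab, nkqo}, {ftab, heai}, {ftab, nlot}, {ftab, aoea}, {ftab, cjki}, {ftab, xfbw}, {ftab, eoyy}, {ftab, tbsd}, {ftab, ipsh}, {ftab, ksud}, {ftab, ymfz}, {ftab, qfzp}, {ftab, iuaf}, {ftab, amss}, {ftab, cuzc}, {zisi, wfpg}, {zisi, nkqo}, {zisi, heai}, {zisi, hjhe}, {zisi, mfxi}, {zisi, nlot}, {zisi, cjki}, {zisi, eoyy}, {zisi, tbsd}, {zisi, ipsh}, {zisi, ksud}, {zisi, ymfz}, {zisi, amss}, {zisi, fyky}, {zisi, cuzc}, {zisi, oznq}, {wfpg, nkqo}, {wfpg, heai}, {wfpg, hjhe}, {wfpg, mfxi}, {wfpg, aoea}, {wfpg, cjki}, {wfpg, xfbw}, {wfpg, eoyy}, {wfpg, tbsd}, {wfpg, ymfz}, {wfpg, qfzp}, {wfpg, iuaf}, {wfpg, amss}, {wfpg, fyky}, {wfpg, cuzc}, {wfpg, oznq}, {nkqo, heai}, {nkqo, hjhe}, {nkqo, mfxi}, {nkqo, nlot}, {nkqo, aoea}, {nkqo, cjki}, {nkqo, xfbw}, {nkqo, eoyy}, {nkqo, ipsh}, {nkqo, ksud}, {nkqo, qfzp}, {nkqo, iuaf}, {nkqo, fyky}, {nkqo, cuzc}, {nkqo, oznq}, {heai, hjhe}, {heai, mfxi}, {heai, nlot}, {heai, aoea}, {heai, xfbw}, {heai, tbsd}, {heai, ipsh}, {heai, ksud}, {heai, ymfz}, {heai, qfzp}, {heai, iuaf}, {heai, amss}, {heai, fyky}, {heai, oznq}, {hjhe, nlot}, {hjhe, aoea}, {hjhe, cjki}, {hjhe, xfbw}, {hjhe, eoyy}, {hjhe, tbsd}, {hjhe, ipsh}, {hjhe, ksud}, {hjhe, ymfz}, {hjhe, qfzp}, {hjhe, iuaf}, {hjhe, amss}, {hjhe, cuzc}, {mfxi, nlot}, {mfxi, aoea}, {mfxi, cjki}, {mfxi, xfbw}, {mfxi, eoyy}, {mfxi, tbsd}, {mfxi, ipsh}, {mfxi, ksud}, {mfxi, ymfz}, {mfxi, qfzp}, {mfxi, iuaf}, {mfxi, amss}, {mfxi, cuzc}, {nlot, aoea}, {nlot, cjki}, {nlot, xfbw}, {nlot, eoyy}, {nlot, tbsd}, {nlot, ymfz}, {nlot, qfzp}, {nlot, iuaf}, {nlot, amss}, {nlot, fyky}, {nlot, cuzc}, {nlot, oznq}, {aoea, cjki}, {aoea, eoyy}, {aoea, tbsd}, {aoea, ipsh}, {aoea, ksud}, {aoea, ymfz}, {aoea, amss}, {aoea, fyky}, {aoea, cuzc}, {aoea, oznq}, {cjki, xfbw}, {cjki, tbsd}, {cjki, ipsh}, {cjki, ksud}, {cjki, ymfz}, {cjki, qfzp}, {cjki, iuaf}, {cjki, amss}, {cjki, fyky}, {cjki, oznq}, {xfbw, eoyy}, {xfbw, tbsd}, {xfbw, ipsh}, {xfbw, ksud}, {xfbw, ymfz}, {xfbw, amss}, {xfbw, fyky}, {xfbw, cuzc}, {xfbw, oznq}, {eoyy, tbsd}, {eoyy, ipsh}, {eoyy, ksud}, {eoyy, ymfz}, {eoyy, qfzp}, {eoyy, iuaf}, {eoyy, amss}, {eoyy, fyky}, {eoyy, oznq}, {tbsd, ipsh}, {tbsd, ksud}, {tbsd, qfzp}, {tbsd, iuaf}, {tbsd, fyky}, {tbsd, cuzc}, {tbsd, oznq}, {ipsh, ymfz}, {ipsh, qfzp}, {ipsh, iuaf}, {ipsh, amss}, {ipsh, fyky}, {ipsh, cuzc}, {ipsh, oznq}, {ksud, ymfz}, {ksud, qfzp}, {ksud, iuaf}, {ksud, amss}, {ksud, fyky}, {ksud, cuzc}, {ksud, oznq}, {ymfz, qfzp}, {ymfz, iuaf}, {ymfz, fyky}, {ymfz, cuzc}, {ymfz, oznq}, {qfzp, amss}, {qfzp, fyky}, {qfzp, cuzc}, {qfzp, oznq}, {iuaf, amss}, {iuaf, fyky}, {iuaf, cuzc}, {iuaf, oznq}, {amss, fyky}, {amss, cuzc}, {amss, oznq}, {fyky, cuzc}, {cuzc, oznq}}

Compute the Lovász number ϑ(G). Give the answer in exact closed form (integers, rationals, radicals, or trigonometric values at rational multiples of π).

7

deg(ohrq) = 24; N(ohrq) = {lgcl, xguw, vpxo, xpis, huyi, fmgr, ftab, zisi, wfpg, nkqo, hjhe, mfxi, nlot, aoea, xfbw, tbsd, ipsh, ksud, ymfz, qfzp, iuaf, amss, fyky, oznq}.
deg(zisi) = 24; N(zisi) = {lgcl, ohrq, vpxo, ebto, npkc, huyi, fmgr, ftab, wfpg, nkqo, heai, hjhe, mfxi, nlot, cjki, eoyy, tbsd, ipsh, ksud, ymfz, amss, fyky, cuzc, oznq}.
deg(cuzc) = 24; N(cuzc) = {lgcl, xguw, vpxo, xpis, huyi, fmgr, ftab, zisi, wfpg, nkqo, hjhe, mfxi, nlot, aoea, xfbw, tbsd, ipsh, ksud, ymfz, qfzp, iuaf, amss, fyky, oznq}.
N(eoyy) = {lgcl, xguw, vpxo, xpis, huyi, fmgr, ftab, zisi, wfpg, nkqo, hjhe, mfxi, nlot, aoea, xfbw, tbsd, ipsh, ksud, ymfz, qfzp, iuaf, amss, fyky, oznq}, |N(eoyy)| = 24.
G = K_{7,7,7,5,5}: α = 7 = χ(Ḡ), so ϑ = 7.
Numerically 7.00000000.
Sandwich: α(G)=7 ≤ ϑ(G)=7 ≤ χ(Ḡ)=7 (collapsed).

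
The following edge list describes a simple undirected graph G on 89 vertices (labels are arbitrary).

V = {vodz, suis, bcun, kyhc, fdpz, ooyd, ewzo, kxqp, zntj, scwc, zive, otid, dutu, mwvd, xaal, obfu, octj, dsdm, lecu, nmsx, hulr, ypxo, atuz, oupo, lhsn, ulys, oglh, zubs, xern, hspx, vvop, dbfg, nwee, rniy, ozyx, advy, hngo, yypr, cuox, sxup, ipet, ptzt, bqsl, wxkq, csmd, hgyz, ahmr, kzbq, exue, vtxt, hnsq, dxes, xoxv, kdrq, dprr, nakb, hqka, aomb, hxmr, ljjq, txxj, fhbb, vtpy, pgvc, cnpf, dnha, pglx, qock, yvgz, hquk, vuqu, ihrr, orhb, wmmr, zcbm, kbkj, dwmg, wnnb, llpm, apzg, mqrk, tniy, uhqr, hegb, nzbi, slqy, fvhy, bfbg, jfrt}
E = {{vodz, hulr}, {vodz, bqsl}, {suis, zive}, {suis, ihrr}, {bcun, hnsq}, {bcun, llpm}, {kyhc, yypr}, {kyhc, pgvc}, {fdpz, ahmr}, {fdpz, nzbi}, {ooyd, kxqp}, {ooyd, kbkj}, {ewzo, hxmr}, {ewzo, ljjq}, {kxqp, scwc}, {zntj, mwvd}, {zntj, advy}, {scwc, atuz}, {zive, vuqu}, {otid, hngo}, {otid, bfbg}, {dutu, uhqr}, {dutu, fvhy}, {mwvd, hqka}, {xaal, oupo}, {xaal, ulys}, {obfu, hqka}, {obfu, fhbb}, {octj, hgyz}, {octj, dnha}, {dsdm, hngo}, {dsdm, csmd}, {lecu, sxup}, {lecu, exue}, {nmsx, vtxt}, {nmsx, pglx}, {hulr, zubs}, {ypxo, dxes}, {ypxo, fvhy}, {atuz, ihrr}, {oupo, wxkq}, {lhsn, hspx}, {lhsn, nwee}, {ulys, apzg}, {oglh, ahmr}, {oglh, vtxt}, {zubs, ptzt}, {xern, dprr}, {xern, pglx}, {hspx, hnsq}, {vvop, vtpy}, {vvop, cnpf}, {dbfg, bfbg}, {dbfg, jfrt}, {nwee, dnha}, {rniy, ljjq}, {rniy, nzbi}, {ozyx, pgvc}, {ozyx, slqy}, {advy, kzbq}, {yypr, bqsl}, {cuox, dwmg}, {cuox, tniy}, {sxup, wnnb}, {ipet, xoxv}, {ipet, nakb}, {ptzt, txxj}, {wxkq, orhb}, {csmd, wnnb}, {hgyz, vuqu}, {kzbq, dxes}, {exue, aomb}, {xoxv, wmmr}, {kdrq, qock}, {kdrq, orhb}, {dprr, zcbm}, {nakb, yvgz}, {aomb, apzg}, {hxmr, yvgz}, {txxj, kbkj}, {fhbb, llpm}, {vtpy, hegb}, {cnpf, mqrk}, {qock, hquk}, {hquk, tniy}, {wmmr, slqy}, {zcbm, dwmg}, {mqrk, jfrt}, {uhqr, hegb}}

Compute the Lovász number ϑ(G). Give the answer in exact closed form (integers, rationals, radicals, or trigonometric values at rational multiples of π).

N(cnpf) = {vvop, mqrk}, |N(cnpf)| = 2.
Vertex xern has 2 neighbors: dprr, pglx.
Vertex ozyx has 2 neighbors: pgvc, slqy.
Vertex vvop has 2 neighbors: vtpy, cnpf.
89-vertex 2-regular graph: the odd cycle C_{89}.
A has 45 distinct eigenvalues ≈ [2.0, 1.99502, 1.9801, 1.95531, 1.92078, 1.87669, 1.82324, 1.76071, 1.68941, 1.60969, 1.52196, 1.42664, 1.32421, 1.21519, 1.10011, 0.97955, 0.85411, 0.72442, 0.59112, 0.45487, 0.31635, 0.17626, 0.0353, -0.10585, -0.24646, -0.38585, -0.52332, -0.65818, -0.78976, -0.9174, -1.04048, -1.15837, -1.27049, -1.37628, -1.47522, -1.5668, -1.65058, -1.72614, -1.79309, -1.85112, -1.89992, -1.93926, -1.96893, -1.9888, -1.99875].
λ_max=2, λ_min=-2*cos(pi/89); ϑ = −89·λ_min/(λ_max−λ_min) = 89*cos(pi/89)/(cos(pi/89) + 1).
ϑ(G) ≈ 44.486135.
α=44, χ(Ḡ)=45; ϑ=89*cos(pi/89)/(cos(pi/89) + 1) lies between (both strict).

89*cos(pi/89)/(cos(pi/89) + 1)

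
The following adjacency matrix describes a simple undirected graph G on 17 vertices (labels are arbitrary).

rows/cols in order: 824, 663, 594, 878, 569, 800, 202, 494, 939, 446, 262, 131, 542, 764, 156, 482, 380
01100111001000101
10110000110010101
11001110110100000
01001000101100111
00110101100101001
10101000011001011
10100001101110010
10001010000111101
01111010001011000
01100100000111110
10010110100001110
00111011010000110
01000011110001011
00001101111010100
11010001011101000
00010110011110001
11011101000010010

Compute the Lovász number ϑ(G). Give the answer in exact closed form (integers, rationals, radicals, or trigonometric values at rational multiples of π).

sqrt(17)

Vertex 824 has 8 neighbors: 663, 594, 800, 202, 494, 262, 156, 380.
Vertex 446 has 8 neighbors: 663, 594, 800, 131, 542, 764, 156, 482.
N(262) = {824, 878, 800, 202, 939, 764, 156, 482}, |N(262)| = 8.
N(494) = {824, 569, 202, 131, 542, 764, 156, 380}, |N(494)| = 8.
Regular of degree 8 on 17 vertices: strongly regular (17,8,3,4).
spec(A) ≈ [8.0, 1.562, -2.562] (distinct, 3 d.p.).
Lovász (edge-transitive): ϑ = −17·(-sqrt(17)/2 - 1/2)/((8)−(-sqrt(17)/2 - 1/2)) = sqrt(17).
= 4.1231056… (decimal).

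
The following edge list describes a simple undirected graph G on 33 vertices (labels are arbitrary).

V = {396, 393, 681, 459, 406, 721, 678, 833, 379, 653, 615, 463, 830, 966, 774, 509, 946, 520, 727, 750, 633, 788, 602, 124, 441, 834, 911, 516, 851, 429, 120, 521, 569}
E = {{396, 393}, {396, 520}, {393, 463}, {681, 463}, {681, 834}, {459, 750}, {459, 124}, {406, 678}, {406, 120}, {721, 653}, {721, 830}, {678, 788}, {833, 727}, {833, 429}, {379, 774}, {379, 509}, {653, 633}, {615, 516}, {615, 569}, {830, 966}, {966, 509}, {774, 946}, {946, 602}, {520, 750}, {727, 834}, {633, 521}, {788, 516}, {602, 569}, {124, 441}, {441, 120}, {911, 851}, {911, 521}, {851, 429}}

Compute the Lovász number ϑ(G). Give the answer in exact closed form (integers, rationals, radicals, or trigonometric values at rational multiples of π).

33*cos(pi/33)/(cos(pi/33) + 1)

N(750) = {459, 520}, |N(750)| = 2.
Vertex 520 has 2 neighbors: 396, 750.
N(569) = {615, 602}, |N(569)| = 2.
N(393) = {396, 463}, |N(393)| = 2.
G on 33 vertices is 2-regular; this is C_{33}, the 33-cycle.
The 17 distinct eigenvalues: [2.0, 1.9639, 1.8567, 1.6825, 1.4475, 1.1601, 0.8308, 0.4715, 0.0952, -0.2846, -0.6541, -1.0, -1.3097, -1.5721, -1.7777, -1.919, -1.9909].
With N=33: ϑ(G) = 33·(-(-1)*2*cos(pi/33))/(2−(-2*cos(pi/33))) = 33*cos(pi/33)/(cos(pi/33) + 1).
≈ 16.46256 (to 5 d.p.).
α=16, χ(Ḡ)=17; ϑ=33*cos(pi/33)/(cos(pi/33) + 1) lies between (both strict).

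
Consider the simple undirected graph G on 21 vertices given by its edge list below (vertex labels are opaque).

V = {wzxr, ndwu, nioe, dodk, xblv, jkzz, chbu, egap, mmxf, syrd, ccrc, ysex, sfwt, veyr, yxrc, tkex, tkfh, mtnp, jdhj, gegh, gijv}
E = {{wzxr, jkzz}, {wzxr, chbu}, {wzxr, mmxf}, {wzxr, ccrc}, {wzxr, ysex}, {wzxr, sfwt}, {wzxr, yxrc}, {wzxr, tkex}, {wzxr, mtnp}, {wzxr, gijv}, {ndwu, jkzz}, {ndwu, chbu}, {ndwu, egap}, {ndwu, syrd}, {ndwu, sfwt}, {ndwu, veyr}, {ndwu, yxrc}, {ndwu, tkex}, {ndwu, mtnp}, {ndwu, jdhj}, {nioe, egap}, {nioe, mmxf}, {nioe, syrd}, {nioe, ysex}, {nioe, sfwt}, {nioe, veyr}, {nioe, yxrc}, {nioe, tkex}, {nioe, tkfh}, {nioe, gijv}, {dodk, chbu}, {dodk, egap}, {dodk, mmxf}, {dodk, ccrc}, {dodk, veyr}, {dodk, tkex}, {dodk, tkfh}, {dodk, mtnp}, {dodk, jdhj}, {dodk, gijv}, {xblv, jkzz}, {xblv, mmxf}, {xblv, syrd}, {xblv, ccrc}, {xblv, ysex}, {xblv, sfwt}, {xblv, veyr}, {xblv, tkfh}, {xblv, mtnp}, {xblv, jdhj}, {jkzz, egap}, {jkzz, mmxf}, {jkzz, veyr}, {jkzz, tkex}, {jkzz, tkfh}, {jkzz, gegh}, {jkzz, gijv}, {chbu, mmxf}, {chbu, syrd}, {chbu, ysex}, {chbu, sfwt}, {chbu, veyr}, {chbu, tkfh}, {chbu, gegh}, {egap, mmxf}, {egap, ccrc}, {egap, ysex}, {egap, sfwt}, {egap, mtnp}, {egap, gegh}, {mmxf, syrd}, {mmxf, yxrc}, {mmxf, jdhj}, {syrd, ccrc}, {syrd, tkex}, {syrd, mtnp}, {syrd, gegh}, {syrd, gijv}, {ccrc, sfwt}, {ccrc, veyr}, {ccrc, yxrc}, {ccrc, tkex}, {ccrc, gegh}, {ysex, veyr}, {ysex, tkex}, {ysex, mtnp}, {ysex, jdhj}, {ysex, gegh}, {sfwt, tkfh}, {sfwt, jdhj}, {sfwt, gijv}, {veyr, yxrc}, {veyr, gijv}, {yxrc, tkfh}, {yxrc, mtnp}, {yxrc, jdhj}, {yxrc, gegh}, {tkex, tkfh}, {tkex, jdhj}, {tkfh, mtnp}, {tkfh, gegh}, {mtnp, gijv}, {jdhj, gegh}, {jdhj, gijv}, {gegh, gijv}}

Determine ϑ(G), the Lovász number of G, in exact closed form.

Vertex wzxr has 10 neighbors: jkzz, chbu, mmxf, ccrc, ysex, sfwt, yxrc, tkex, mtnp, gijv.
Vertex egap has 10 neighbors: ndwu, nioe, dodk, jkzz, mmxf, ccrc, ysex, sfwt, mtnp, gegh.
N(yxrc) = {wzxr, ndwu, nioe, mmxf, ccrc, veyr, tkfh, mtnp, jdhj, gegh}, |N(yxrc)| = 10.
N(dodk) = {chbu, egap, mmxf, ccrc, veyr, tkex, tkfh, mtnp, jdhj, gijv}, |N(dodk)| = 10.
21-vertex 10-regular graph: Kneser K(7,2) on C(7,2)=21 vertices.
spec(A) ≈ [10.0, 1.0, -4.0] (distinct, 6 d.p.).
−21·(-4) / ((10)−(-4)) = 6 = ϑ(G).
ϑ(G) ≈ 6.00000000.

6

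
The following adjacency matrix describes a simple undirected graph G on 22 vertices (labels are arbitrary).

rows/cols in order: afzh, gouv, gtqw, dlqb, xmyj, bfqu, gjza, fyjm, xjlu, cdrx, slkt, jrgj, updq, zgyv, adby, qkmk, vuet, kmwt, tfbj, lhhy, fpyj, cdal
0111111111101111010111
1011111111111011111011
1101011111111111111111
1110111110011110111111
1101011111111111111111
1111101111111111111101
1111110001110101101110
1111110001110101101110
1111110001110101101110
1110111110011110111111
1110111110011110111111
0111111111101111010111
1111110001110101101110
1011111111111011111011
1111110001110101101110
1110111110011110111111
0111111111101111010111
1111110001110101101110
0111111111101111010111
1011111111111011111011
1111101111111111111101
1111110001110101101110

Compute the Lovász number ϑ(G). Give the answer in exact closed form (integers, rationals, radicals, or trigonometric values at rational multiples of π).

Vertex vuet has 18 neighbors: gouv, gtqw, dlqb, xmyj, bfqu, gjza, fyjm, xjlu, cdrx, slkt, updq, zgyv, adby, qkmk, kmwt, lhhy, fpyj, cdal.
N(bfqu) = {afzh, gouv, gtqw, dlqb, xmyj, gjza, fyjm, xjlu, cdrx, slkt, jrgj, updq, zgyv, adby, qkmk, vuet, kmwt, tfbj, lhhy, cdal}, |N(bfqu)| = 20.
Vertex xjlu has 15 neighbors: afzh, gouv, gtqw, dlqb, xmyj, bfqu, cdrx, slkt, jrgj, zgyv, qkmk, vuet, tfbj, lhhy, fpyj.
deg(gouv) = 19; N(gouv) = {afzh, gtqw, dlqb, xmyj, bfqu, gjza, fyjm, xjlu, cdrx, slkt, jrgj, updq, adby, qkmk, vuet, kmwt, tfbj, fpyj, cdal}.
K_{7,4,4,3,2,2} (perfect); ϑ(G) = α(G) = max{7,4,4,3,2,2} = 7.
≈ 7.000000 (to 6 d.p.).
Check 7 ≤ 7 ≤ 7: collapsed.

7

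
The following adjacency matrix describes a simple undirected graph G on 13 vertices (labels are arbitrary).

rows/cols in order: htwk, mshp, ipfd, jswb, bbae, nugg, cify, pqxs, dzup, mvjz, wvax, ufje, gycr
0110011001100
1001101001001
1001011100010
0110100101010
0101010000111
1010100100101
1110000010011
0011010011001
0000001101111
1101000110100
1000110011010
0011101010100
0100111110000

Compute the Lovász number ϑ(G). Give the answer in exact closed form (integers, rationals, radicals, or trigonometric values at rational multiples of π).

sqrt(13)

deg(wvax) = 6; N(wvax) = {htwk, bbae, nugg, dzup, mvjz, ufje}.
deg(gycr) = 6; N(gycr) = {mshp, bbae, nugg, cify, pqxs, dzup}.
deg(nugg) = 6; N(nugg) = {htwk, ipfd, bbae, pqxs, wvax, gycr}.
deg(ipfd) = 6; N(ipfd) = {htwk, jswb, nugg, cify, pqxs, ufje}.
6-regular, N=13; SR(13,6,2,3) — a Paley graph.
A has 3 distinct eigenvalues ≈ [6.0, 1.303, -2.303].
λ_max=6, λ_min=-sqrt(13)/2 - 1/2; ϑ = −13·λ_min/(λ_max−λ_min) = sqrt(13).
ϑ(G) ≈ 3.6055513.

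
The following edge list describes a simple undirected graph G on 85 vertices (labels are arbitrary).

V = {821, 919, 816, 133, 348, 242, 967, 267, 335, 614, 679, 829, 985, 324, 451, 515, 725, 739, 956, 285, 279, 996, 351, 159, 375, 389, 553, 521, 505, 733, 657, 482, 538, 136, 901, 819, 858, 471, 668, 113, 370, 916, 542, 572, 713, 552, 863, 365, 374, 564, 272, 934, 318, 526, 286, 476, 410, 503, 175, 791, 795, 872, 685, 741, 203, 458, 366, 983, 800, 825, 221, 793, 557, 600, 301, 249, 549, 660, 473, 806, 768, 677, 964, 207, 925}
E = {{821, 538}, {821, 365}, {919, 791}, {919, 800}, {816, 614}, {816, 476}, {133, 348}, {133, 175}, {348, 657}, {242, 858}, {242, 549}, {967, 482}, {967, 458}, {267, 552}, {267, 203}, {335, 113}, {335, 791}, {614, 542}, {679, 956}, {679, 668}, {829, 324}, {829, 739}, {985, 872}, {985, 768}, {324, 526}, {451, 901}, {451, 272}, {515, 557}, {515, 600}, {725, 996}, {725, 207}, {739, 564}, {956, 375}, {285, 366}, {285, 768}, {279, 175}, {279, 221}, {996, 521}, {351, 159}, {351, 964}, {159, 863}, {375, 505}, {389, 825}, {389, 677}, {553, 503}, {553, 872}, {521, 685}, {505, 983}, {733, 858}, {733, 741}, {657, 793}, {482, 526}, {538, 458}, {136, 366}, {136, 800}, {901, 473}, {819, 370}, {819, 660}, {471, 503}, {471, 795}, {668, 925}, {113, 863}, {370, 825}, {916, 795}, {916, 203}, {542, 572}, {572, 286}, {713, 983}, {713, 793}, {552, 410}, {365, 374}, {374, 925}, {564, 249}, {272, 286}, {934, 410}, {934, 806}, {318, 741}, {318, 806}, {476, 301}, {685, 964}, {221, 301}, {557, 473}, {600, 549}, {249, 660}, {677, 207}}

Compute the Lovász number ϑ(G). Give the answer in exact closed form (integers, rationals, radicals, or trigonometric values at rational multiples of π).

85*cos(pi/85)/(cos(pi/85) + 1)

N(872) = {985, 553}, |N(872)| = 2.
deg(600) = 2; N(600) = {515, 549}.
N(552) = {267, 410}, |N(552)| = 2.
Vertex 279 has 2 neighbors: 175, 221.
85-vertex 2-regular graph: the odd cycle C_{85}.
spec(A) ≈ [2.0, 1.99454, 1.97818, 1.95102, 1.91321, 1.86494, 1.80649, 1.73818, 1.66037, 1.57349, 1.47802, 1.37447, 1.26342, 1.14547, 1.02126, 0.89148, 0.75682, 0.61803, 0.47587, 0.33111, 0.18454, 0.03696, -0.11082, -0.258, -0.40376, -0.54733, -0.6879, -0.82471, -0.95702, -1.08411, -1.20527, -1.31985, -1.42722, -1.5268, -1.61803, -1.70043, -1.77355, -1.83697, -1.89037, -1.93344, -1.96595, -1.98772, -1.99863] (distinct, 5 d.p.).
−85·(-2*cos(pi/85)) / ((2)−(-2*cos(pi/85))) = 85*cos(pi/85)/(cos(pi/85) + 1) = ϑ(G).
ϑ(G) ≈ 42.4855.
42 ≤ 85*cos(pi/85)/(cos(pi/85) + 1) ≤ 43: both strict.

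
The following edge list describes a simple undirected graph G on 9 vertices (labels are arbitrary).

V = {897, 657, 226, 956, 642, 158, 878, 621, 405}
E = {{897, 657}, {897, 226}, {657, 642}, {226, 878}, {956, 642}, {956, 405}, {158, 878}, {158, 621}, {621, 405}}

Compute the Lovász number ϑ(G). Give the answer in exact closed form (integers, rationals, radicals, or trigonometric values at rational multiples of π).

9*cos(pi/9)/(cos(pi/9) + 1)

N(878) = {226, 158}, |N(878)| = 2.
deg(621) = 2; N(621) = {158, 405}.
N(226) = {897, 878}, |N(226)| = 2.
N(657) = {897, 642}, |N(657)| = 2.
2-regular, N=9; a single 9-cycle (edge-transitive).
A has 5 distinct eigenvalues ≈ [2.0, 1.5321, 0.3473, -1.0, -1.8794].
With N=9: ϑ(G) = 9·(-(-1)*2*cos(pi/9))/(2−(-2*cos(pi/9))) = 9*cos(pi/9)/(cos(pi/9) + 1).
= 4.360089581… (decimal).
Lovász sandwich 4 ≤ 9*cos(pi/9)/(cos(pi/9) + 1) ≤ 5: both strict.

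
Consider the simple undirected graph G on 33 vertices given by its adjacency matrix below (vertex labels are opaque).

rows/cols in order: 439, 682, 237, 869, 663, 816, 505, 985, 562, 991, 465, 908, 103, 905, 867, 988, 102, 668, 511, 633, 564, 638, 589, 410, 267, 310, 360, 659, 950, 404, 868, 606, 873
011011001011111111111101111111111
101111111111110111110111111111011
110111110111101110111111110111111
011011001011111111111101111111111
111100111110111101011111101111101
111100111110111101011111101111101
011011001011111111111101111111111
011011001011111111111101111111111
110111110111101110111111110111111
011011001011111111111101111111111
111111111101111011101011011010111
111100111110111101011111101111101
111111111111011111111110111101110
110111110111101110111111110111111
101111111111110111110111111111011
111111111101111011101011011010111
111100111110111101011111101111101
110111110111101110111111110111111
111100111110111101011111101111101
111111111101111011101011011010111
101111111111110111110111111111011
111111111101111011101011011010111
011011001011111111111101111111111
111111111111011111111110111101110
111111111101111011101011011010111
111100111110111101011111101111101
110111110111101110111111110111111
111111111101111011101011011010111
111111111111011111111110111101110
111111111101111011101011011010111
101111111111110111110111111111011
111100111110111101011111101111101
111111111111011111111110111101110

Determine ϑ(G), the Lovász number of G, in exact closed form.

7

N(663) = {439, 682, 237, 869, 505, 985, 562, 991, 465, 103, 905, 867, 988, 668, 633, 564, 638, 589, 410, 267, 360, 659, 950, 404, 868, 873}, |N(663)| = 26.
N(237) = {439, 682, 869, 663, 816, 505, 985, 991, 465, 908, 103, 867, 988, 102, 511, 633, 564, 638, 589, 410, 267, 310, 659, 950, 404, 868, 606, 873}, |N(237)| = 28.
deg(908) = 26; N(908) = {439, 682, 237, 869, 505, 985, 562, 991, 465, 103, 905, 867, 988, 668, 633, 564, 638, 589, 410, 267, 360, 659, 950, 404, 868, 873}.
Vertex 267 has 26 neighbors: 439, 682, 237, 869, 663, 816, 505, 985, 562, 991, 908, 103, 905, 867, 102, 668, 511, 564, 589, 410, 310, 360, 950, 868, 606, 873.
G = K_{7,7,6,5,4,4}: α = 7 = χ(Ḡ), so ϑ = 7.
ϑ(G) ≈ 7.000000000.
Sandwich: α(G)=7 ≤ ϑ(G)=7 ≤ χ(Ḡ)=7 (collapsed).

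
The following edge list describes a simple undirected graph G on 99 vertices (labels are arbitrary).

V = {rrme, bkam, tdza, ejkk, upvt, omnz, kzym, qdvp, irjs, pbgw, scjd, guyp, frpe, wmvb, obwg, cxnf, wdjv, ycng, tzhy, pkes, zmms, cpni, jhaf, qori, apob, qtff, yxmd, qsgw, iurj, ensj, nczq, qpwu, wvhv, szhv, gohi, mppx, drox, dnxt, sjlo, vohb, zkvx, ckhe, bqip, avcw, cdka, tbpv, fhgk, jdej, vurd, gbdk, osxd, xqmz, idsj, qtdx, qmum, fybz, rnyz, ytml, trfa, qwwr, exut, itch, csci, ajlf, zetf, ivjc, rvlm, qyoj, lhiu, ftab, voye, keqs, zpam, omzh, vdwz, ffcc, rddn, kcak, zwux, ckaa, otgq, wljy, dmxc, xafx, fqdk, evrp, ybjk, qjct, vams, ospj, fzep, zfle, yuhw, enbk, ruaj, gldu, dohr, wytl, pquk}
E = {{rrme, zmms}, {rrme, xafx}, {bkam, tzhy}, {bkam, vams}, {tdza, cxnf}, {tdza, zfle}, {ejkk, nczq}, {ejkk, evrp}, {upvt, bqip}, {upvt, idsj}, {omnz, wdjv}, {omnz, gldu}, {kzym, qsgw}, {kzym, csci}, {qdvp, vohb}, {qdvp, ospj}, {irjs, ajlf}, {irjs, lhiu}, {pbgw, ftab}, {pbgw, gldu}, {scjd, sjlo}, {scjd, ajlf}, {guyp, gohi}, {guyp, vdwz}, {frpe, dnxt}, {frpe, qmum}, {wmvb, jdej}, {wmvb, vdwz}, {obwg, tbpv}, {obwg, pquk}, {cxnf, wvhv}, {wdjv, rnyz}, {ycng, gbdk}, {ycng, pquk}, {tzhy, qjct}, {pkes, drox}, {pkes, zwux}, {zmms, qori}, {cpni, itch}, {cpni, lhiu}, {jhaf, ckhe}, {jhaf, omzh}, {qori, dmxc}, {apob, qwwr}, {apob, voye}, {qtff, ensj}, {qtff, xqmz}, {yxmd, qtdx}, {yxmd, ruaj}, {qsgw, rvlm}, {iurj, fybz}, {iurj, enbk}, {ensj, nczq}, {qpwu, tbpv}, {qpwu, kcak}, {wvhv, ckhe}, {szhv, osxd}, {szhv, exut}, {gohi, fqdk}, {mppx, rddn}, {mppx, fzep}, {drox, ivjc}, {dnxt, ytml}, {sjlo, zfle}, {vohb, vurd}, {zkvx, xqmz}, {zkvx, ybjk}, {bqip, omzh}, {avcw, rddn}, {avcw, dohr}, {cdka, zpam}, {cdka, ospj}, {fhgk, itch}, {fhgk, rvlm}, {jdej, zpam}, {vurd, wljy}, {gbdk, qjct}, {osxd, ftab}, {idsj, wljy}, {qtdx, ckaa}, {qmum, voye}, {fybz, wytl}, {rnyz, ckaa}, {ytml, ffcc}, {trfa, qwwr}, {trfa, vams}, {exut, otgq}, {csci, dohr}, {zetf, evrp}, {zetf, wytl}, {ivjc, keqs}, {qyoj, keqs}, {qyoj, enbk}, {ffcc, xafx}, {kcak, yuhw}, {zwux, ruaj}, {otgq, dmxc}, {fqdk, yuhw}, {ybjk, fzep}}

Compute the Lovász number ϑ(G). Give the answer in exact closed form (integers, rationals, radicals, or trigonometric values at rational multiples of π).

Vertex pkes has 2 neighbors: drox, zwux.
deg(ivjc) = 2; N(ivjc) = {drox, keqs}.
Vertex kcak has 2 neighbors: qpwu, yuhw.
Vertex bkam has 2 neighbors: tzhy, vams.
deg(v) = 2 for all v (|V|=99); connected 2-regular on 99 ⇒ C_{99}.
A has 50 distinct eigenvalues ≈ [2.0, 1.996, 1.984, 1.964, 1.936, 1.9, 1.857, 1.806, 1.748, 1.683, 1.611, 1.532, 1.447, 1.357, 1.261, 1.16, 1.054, 0.945, 0.831, 0.714, 0.594, 0.472, 0.347, 0.222, 0.095, -0.032, -0.158, -0.285, -0.41, -0.533, -0.654, -0.773, -0.888, -1.0, -1.108, -1.211, -1.31, -1.403, -1.491, -1.572, -1.647, -1.716, -1.778, -1.832, -1.879, -1.919, -1.951, -1.975, -1.991, -1.999].
λ_max=2, λ_min=-2*cos(pi/99); ϑ = −99·λ_min/(λ_max−λ_min) = 99*cos(pi/99)/(cos(pi/99) + 1).
≈ 49.487536 (to 6 d.p.).
Lovász sandwich 49 ≤ 99*cos(pi/99)/(cos(pi/99) + 1) ≤ 50: both strict.

99*cos(pi/99)/(cos(pi/99) + 1)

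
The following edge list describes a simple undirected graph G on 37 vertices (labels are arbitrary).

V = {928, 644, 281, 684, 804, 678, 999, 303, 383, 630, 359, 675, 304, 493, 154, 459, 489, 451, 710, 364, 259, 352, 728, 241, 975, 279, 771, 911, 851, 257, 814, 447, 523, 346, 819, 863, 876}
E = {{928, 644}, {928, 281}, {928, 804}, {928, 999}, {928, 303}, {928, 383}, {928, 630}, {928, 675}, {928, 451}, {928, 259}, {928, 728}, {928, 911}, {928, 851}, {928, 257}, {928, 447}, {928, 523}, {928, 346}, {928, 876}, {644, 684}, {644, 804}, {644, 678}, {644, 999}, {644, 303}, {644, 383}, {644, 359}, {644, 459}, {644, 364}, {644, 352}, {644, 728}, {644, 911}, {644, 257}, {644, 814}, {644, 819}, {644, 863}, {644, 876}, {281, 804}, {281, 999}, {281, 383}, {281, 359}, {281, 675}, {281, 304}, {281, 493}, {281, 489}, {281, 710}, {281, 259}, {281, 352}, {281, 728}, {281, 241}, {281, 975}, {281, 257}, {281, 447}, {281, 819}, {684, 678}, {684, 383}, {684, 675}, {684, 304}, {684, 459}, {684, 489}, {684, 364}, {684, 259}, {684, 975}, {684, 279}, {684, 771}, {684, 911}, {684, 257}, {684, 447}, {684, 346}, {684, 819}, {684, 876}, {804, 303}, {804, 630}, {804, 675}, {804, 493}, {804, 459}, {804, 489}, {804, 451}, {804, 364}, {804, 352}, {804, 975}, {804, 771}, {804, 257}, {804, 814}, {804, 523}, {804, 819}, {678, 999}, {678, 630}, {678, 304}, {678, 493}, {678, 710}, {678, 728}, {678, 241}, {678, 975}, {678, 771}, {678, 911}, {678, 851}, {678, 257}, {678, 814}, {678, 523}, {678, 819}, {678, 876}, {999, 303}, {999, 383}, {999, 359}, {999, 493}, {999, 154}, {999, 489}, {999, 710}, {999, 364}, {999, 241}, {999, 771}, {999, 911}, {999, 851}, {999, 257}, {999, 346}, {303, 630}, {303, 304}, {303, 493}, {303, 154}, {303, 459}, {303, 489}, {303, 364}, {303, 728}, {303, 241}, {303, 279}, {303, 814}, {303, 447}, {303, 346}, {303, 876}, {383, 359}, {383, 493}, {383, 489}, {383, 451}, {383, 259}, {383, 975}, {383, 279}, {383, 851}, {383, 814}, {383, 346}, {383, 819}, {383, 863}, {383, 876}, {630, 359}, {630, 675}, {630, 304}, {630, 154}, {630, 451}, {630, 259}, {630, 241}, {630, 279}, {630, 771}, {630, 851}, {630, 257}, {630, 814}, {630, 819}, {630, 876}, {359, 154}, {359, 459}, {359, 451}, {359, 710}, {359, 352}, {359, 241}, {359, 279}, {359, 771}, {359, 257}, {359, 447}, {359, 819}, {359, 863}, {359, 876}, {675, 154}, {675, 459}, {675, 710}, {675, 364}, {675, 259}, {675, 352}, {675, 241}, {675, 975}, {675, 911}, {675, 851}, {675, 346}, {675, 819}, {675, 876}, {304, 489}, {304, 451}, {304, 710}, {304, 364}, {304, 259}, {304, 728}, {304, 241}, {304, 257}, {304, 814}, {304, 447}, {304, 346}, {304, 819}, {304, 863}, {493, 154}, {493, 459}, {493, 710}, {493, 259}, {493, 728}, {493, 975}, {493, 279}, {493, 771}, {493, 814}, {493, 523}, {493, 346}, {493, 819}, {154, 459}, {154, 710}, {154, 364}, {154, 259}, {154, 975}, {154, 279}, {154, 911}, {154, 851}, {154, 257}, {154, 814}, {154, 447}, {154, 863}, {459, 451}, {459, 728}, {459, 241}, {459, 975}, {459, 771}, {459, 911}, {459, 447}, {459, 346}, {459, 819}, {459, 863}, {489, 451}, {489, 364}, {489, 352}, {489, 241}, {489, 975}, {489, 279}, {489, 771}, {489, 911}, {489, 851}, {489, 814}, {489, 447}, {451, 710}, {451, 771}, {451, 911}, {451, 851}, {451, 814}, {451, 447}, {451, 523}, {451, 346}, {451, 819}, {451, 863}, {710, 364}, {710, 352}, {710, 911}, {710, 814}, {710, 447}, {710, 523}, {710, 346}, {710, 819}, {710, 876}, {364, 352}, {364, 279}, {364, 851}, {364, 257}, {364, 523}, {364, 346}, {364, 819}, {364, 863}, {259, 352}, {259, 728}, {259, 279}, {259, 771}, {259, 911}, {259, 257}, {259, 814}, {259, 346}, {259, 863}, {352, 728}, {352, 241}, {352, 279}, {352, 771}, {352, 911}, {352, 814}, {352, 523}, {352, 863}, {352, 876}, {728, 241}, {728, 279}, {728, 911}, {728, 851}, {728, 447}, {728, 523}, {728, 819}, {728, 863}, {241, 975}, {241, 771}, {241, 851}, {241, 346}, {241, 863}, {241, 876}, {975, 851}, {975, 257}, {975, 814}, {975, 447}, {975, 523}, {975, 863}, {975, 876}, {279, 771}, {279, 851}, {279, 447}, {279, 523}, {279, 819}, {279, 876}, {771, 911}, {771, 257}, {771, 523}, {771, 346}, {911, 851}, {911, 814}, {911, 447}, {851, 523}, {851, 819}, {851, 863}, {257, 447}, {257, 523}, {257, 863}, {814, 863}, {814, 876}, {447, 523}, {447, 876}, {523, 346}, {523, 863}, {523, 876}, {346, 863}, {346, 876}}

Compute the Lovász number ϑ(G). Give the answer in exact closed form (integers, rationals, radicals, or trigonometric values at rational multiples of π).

Vertex 771 has 18 neighbors: 684, 804, 678, 999, 630, 359, 493, 459, 489, 451, 259, 352, 241, 279, 911, 257, 523, 346.
N(678) = {644, 684, 999, 630, 304, 493, 710, 728, 241, 975, 771, 911, 851, 257, 814, 523, 819, 876}, |N(678)| = 18.
deg(359) = 18; N(359) = {644, 281, 999, 383, 630, 154, 459, 451, 710, 352, 241, 279, 771, 257, 447, 819, 863, 876}.
deg(684) = 18; N(684) = {644, 678, 383, 675, 304, 459, 489, 364, 259, 975, 279, 771, 911, 257, 447, 346, 819, 876}.
37-vertex 18-regular graph: strongly regular (37,18,8,9).
Distinct eigenvalues (to 6 d.p.): [18.0, 2.541381, -3.541381].
With N=37: ϑ(G) = 37·(-(-sqrt(37)/2 - 1/2))/(18−(-sqrt(37)/2 - 1/2)) = sqrt(37).
= 6.08276… (decimal).

sqrt(37)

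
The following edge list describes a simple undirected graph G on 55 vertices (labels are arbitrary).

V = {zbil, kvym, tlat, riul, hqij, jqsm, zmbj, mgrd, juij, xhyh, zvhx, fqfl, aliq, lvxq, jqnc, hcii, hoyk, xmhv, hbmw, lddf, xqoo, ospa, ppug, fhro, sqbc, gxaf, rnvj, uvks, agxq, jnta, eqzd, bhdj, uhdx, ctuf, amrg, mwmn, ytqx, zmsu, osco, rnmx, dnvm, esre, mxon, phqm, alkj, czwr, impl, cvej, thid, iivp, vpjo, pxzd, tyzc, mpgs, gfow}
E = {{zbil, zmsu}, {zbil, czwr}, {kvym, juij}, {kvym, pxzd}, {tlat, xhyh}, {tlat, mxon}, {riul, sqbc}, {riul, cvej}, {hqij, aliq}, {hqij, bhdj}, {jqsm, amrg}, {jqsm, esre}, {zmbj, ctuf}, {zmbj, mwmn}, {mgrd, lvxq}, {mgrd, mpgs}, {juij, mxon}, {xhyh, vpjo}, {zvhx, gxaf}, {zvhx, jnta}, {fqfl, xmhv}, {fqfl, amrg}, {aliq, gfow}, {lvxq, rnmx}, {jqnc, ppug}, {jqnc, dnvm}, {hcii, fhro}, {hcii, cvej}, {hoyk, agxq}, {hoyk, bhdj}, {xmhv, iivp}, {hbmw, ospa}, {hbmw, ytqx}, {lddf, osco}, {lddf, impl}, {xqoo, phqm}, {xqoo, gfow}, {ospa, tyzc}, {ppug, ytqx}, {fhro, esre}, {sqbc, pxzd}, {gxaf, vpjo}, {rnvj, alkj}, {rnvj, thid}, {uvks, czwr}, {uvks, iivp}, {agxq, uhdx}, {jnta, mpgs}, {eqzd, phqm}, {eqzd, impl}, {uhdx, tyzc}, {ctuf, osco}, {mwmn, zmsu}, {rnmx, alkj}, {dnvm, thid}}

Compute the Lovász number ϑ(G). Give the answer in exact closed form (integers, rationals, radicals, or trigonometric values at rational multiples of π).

deg(amrg) = 2; N(amrg) = {jqsm, fqfl}.
N(phqm) = {xqoo, eqzd}, |N(phqm)| = 2.
Vertex impl has 2 neighbors: lddf, eqzd.
N(fhro) = {hcii, esre}, |N(fhro)| = 2.
55-vertex 2-regular graph: connected 2-regular on 55 ⇒ C_{55}.
spec(A) ≈ [2.0, 1.98696, 1.94802, 1.88369, 1.7948, 1.68251, 1.54828, 1.39388, 1.2213, 1.03279, 0.83083, 0.61803, 0.39718, 0.17115, -0.05711, -0.28463, -0.50844, -0.72562, -0.93333, -1.12889, -1.30972, -1.47348, -1.61803, -1.74149, -1.84225, -1.91899, -1.97071, -1.99674] (distinct, 5 d.p.).
Lovász (edge-transitive): ϑ = −55·(-2*cos(pi/55))/((2)−(-2*cos(pi/55))) = 55*cos(pi/55)/(cos(pi/55) + 1).
= 27.477556878… (decimal).
Check 27 ≤ 55*cos(pi/55)/(cos(pi/55) + 1) ≤ 28: both strict.

55*cos(pi/55)/(cos(pi/55) + 1)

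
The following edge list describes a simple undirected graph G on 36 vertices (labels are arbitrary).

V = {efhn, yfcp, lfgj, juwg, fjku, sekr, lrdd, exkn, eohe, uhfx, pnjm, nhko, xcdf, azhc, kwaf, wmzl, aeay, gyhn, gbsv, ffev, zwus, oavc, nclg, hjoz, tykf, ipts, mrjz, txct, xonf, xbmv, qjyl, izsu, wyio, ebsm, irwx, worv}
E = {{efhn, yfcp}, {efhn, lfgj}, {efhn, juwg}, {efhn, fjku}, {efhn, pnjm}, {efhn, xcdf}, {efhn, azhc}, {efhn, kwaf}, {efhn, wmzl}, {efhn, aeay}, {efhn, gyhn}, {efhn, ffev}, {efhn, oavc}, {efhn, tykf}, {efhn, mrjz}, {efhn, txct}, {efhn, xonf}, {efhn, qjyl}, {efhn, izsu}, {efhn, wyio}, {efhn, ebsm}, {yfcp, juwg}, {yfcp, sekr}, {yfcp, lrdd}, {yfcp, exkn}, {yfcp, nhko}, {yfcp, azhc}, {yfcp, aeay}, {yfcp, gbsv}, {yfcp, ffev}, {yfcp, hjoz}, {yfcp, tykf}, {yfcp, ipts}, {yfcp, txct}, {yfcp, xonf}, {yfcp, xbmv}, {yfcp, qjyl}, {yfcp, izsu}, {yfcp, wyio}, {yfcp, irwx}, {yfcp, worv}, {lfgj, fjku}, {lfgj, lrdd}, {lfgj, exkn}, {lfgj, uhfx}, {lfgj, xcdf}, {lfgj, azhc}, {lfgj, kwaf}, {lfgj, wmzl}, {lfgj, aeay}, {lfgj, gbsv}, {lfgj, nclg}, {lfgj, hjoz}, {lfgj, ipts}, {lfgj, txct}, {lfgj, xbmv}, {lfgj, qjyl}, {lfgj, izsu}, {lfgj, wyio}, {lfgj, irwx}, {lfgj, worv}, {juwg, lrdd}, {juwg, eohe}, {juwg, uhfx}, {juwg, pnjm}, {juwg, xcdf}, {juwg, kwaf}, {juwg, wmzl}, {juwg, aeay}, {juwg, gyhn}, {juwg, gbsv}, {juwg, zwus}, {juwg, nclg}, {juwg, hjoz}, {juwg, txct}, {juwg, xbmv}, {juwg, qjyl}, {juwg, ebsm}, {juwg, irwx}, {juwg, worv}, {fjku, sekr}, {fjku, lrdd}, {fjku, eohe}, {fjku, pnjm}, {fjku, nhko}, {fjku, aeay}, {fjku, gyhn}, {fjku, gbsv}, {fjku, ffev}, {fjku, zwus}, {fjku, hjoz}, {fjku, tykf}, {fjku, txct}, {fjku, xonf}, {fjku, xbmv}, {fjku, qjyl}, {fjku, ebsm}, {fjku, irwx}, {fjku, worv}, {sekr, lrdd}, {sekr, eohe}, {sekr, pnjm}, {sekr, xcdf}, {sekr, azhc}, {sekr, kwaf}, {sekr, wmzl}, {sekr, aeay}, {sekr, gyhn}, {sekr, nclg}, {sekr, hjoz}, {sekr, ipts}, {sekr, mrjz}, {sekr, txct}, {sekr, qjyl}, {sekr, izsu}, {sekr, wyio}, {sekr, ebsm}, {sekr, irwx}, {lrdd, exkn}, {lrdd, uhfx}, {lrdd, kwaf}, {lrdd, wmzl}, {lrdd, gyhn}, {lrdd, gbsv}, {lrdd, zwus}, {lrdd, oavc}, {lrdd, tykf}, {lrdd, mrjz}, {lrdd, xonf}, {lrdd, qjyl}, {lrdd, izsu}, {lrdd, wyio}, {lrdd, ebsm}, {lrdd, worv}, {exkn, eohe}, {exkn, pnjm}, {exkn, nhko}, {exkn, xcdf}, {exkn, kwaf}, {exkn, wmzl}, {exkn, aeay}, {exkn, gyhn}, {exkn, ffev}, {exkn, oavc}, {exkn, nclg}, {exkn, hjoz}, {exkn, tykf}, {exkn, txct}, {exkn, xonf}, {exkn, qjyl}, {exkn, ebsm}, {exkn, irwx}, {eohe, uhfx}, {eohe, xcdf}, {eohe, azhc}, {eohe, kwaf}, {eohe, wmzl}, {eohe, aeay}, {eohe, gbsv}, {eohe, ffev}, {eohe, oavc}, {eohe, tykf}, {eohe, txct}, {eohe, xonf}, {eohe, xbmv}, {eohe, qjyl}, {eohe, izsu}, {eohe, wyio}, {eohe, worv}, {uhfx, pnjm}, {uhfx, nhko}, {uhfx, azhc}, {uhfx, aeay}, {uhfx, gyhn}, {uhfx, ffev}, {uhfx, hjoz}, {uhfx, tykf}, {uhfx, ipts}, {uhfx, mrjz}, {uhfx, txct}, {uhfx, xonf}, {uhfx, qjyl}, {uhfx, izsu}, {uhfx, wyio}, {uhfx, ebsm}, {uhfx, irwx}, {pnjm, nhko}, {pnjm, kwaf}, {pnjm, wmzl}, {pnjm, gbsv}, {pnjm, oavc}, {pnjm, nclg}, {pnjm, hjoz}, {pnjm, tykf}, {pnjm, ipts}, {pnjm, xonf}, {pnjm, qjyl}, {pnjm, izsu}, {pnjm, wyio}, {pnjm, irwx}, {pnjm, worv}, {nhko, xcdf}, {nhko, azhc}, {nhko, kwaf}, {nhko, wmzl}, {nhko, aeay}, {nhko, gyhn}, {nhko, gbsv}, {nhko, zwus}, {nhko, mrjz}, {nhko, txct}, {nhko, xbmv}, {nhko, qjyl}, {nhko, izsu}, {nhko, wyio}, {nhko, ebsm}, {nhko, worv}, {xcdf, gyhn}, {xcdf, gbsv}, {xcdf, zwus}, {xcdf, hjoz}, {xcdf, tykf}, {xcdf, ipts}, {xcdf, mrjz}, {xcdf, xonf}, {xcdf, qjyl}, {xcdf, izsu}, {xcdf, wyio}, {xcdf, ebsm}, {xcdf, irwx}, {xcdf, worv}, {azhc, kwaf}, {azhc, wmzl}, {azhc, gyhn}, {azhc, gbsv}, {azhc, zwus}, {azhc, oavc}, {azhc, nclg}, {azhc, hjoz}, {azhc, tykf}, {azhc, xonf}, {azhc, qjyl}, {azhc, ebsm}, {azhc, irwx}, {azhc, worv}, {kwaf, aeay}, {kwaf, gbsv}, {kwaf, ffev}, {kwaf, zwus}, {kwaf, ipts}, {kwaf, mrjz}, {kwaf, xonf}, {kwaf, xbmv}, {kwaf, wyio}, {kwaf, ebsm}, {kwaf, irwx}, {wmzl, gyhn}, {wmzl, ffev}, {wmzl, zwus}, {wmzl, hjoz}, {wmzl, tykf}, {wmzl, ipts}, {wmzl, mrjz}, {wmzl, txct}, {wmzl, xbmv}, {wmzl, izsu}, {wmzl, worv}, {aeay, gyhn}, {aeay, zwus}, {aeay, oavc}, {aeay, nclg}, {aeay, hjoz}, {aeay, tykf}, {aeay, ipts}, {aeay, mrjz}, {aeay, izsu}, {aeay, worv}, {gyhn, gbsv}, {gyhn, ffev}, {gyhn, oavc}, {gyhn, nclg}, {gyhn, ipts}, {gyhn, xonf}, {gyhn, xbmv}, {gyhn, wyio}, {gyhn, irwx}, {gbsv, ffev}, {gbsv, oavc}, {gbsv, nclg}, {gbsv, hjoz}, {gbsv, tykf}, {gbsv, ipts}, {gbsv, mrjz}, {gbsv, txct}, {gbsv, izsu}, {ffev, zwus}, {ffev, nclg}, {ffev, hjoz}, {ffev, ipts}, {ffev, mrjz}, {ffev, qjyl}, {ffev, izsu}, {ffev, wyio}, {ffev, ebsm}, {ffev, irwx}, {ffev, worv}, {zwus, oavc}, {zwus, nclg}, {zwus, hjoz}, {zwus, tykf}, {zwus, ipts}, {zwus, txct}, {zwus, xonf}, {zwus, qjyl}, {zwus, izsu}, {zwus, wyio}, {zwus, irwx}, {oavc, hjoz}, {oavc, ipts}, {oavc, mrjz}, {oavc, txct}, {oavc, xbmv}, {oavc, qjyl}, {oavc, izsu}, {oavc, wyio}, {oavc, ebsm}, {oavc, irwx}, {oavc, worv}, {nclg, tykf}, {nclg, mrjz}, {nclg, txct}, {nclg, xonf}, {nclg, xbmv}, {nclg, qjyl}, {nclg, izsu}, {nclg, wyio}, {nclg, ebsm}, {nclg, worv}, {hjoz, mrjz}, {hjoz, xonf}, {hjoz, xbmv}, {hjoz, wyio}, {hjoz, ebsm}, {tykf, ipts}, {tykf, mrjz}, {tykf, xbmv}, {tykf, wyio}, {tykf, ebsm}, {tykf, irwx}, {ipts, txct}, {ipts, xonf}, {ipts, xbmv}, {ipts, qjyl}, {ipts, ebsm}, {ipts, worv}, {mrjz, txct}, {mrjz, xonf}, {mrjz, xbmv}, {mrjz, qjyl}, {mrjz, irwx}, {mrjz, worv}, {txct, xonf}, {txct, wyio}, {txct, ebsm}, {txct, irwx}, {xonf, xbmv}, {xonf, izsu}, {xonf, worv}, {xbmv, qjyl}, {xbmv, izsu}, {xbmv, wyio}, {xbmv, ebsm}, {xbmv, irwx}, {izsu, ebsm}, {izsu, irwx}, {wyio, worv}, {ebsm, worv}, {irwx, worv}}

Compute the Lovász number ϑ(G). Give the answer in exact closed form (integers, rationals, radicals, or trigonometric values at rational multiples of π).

Vertex fjku has 21 neighbors: efhn, lfgj, sekr, lrdd, eohe, pnjm, nhko, aeay, gyhn, gbsv, ffev, zwus, hjoz, tykf, txct, xonf, xbmv, qjyl, ebsm, irwx, worv.
N(worv) = {yfcp, lfgj, juwg, fjku, lrdd, eohe, pnjm, nhko, xcdf, azhc, wmzl, aeay, ffev, oavc, nclg, ipts, mrjz, xonf, wyio, ebsm, irwx}, |N(worv)| = 21.
deg(eohe) = 21; N(eohe) = {juwg, fjku, sekr, exkn, uhfx, xcdf, azhc, kwaf, wmzl, aeay, gbsv, ffev, oavc, tykf, txct, xonf, xbmv, qjyl, izsu, wyio, worv}.
Vertex tykf has 21 neighbors: efhn, yfcp, fjku, lrdd, exkn, eohe, uhfx, pnjm, xcdf, azhc, wmzl, aeay, gbsv, zwus, nclg, ipts, mrjz, xbmv, wyio, ebsm, irwx.
Every vertex has degree 21 (N=36); this is K(9,2), the Kneser graph.
spec(A) ≈ [21.0, 1.0, -6.0] (distinct, 6 d.p.).
−36·(-6) / ((21)−(-6)) = 8 = ϑ(G).
ϑ(G) ≈ 8.000000.

8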